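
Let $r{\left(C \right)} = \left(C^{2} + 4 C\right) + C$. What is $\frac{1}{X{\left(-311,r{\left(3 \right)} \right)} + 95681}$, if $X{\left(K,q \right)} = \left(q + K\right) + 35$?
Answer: $\frac{1}{95429} \approx 1.0479 \cdot 10^{-5}$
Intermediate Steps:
$r{\left(C \right)} = C^{2} + 5 C$
$X{\left(K,q \right)} = 35 + K + q$ ($X{\left(K,q \right)} = \left(K + q\right) + 35 = 35 + K + q$)
$\frac{1}{X{\left(-311,r{\left(3 \right)} \right)} + 95681} = \frac{1}{\left(35 - 311 + 3 \left(5 + 3\right)\right) + 95681} = \frac{1}{\left(35 - 311 + 3 \cdot 8\right) + 95681} = \frac{1}{\left(35 - 311 + 24\right) + 95681} = \frac{1}{-252 + 95681} = \frac{1}{95429}$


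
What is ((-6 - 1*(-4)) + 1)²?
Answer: 1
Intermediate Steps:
((-6 - 1*(-4)) + 1)² = ((-6 + 4) + 1)² = (-2 + 1)² = (-1)² = 1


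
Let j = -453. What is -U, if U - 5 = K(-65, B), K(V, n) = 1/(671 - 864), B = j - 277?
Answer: -964/193 ≈ -4.9948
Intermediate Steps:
B = -730 (B = -453 - 277 = -730)
K(V, n) = -1/193 (K(V, n) = 1/(-193) = -1/193)
U = 964/193 (U = 5 - 1/193 = 964/193 ≈ 4.9948)
-U = -1*964/193 = -964/193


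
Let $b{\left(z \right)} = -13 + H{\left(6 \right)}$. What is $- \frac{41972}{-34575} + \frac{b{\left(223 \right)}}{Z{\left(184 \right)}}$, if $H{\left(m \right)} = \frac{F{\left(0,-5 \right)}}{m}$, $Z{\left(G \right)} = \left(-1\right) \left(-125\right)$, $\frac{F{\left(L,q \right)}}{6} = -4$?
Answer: $\frac{186349}{172875} \approx 1.0779$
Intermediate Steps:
$F{\left(L,q \right)} = -24$ ($F{\left(L,q \right)} = 6 \left(-4\right) = -24$)
$Z{\left(G \right)} = 125$
$H{\left(m \right)} = - \frac{24}{m}$
$b{\left(z \right)} = -17$ ($b{\left(z \right)} = -13 - \frac{24}{6} = -13 - 4 = -17$)
$- \frac{41972}{-34575} + \frac{b{\left(223 \right)}}{Z{\left(184 \right)}} = - \frac{41972}{-34575} - \frac{17}{125} = \left(-41972\right) \left(- \frac{1}{34575}\right) - \frac{17}{125} = \frac{41972}{34575} - \frac{17}{125} = \frac{186349}{172875}$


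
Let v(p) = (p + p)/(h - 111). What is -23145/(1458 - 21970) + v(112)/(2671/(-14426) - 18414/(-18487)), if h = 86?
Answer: -1100238888751981/110898941813600 ≈ -9.9211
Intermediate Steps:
v(p) = -2*p/25 (v(p) = (p + p)/(86 - 111) = (2*p)/(-25) = (2*p)*(-1/25) = -2*p/25)
-23145/(1458 - 21970) + v(112)/(2671/(-14426) - 18414/(-18487)) = -23145/(1458 - 21970) + (-2/25*112)/(2671/(-14426) - 18414/(-18487)) = -23145/(-20512) - 224/(25*(2671*(-1/14426) - 18414*(-1/18487))) = -23145*(-1/20512) - 224/(25*(-2671/14426 + 18414/18487)) = 23145/20512 - 224/(25*216261587/266693462) = 23145/20512 - 224/25*266693462/216261587 = 23145/20512 - 59739335488/5406539675 = -1100238888751981/110898941813600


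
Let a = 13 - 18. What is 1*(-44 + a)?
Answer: -49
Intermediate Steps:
a = -5
1*(-44 + a) = 1*(-44 - 5) = 1*(-49) = -49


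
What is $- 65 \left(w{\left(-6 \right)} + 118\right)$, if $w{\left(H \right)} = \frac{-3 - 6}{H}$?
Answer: $- \frac{15535}{2} \approx -7767.5$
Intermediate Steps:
$w{\left(H \right)} = - \frac{9}{H}$ ($w{\left(H \right)} = \frac{-3 - 6}{H} = - \frac{9}{H}$)
$- 65 \left(w{\left(-6 \right)} + 118\right) = - 65 \left(- \frac{9}{-6} + 118\right) = - 65 \left(\left(-9\right) \left(- \frac{1}{6}\right) + 118\right) = - 65 \left(\frac{3}{2} + 118\right) = \left(-65\right) \frac{239}{2} = - \frac{15535}{2}$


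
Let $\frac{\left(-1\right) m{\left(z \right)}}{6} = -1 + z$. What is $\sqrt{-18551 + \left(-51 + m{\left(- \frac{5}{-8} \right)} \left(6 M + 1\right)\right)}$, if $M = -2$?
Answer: $\frac{i \sqrt{74507}}{2} \approx 136.48 i$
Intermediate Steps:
$m{\left(z \right)} = 6 - 6 z$ ($m{\left(z \right)} = - 6 \left(-1 + z\right) = 6 - 6 z$)
$\sqrt{-18551 + \left(-51 + m{\left(- \frac{5}{-8} \right)} \left(6 M + 1\right)\right)} = \sqrt{-18551 - \left(51 - \left(6 - 6 \left(- \frac{5}{-8}\right)\right) \left(6 \left(-2\right) + 1\right)\right)} = \sqrt{-18551 - \left(51 - \left(6 - 6 \left(\left(-5\right) \left(- \frac{1}{8}\right)\right)\right) \left(-12 + 1\right)\right)} = \sqrt{-18551 - \left(51 - \left(6 - \frac{15}{4}\right) \left(-11\right)\right)} = \sqrt{-18551 + \left(-51 + \frac{9}{4} \left(-11\right)\right)} = \sqrt{-18551 - \frac{303}{4}} = \sqrt{- \frac{74507}{4}} = \frac{i \sqrt{74507}}{2}$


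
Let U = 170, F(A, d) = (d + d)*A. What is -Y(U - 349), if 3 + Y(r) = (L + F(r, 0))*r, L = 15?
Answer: 2688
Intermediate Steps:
F(A, d) = 2*A*d (F(A, d) = (2*d)*A = 2*A*d)
Y(r) = -3 + 15*r (Y(r) = -3 + (15 + 2*r*0)*r = -3 + (15 + 0)*r = -3 + 15*r)
-Y(U - 349) = -(-3 + 15*(170 - 349)) = -(-3 + 15*(-179)) = -(-3 - 2685) = -1*(-2688) = 2688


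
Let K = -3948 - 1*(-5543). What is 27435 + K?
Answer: 29030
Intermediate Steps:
K = 1595 (K = -3948 + 5543 = 1595)
27435 + K = 27435 + 1595 = 29030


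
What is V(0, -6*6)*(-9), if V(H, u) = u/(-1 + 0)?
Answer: -324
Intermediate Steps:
V(H, u) = -u (V(H, u) = u/(-1) = -u)
V(0, -6*6)*(-9) = -(-6)*6*(-9) = -1*(-36)*(-9) = 36*(-9) = -324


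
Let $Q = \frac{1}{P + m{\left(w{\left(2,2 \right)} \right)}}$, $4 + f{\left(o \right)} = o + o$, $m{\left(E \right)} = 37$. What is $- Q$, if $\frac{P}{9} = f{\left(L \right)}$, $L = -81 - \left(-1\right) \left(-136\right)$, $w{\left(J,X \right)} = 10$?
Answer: $\frac{1}{3905} \approx 0.00025608$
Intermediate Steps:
$L = -217$ ($L = -81 - 136 = -217$)
$f{\left(o \right)} = -4 + 2 o$ ($f{\left(o \right)} = -4 + \left(o + o\right) = -4 + 2 o$)
$P = -3942$ ($P = 9 \left(-4 + 2 \left(-217\right)\right) = 9 \left(-4 - 434\right) = 9 \left(-438\right) = -3942$)
$Q = - \frac{1}{3905}$ ($Q = \frac{1}{-3942 + 37} = \frac{1}{-3905} = - \frac{1}{3905} \approx -0.00025608$)
$- Q = \left(-1\right) \left(- \frac{1}{3905}\right) = \frac{1}{3905}$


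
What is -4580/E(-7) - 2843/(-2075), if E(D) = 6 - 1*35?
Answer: 9585947/60175 ≈ 159.30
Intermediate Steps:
E(D) = -29 (E(D) = 6 - 35 = -29)
-4580/E(-7) - 2843/(-2075) = -4580/(-29) - 2843/(-2075) = -4580*(-1/29) - 2843*(-1/2075) = 4580/29 + 2843/2075 = 9585947/60175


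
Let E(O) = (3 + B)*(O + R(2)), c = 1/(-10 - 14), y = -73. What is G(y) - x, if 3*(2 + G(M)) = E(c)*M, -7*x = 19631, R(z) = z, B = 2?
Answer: 1292339/504 ≈ 2564.2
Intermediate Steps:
c = -1/24 (c = 1/(-24) = -1/24 ≈ -0.041667)
x = -19631/7 (x = -1/7*19631 = -19631/7 ≈ -2804.4)
E(O) = 10 + 5*O (E(O) = (3 + 2)*(O + 2) = 5*(2 + O) = 10 + 5*O)
G(M) = -2 + 235*M/72 (G(M) = -2 + ((10 + 5*(-1/24))*M)/3 = -2 + ((10 - 5/24)*M)/3 = -2 + (235*M/24)/3 = -2 + 235*M/72)
G(y) - x = (-2 + (235/72)*(-73)) - 1*(-19631/7) = (-2 - 17155/72) + 19631/7 = -17299/72 + 19631/7 = 1292339/504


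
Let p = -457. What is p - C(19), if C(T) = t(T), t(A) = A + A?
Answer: -495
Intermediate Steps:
t(A) = 2*A
C(T) = 2*T
p - C(19) = -457 - 2*19 = -457 - 1*38 = -457 - 38 = -495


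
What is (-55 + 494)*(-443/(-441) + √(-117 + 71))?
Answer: 194477/441 + 439*I*√46 ≈ 440.99 + 2977.4*I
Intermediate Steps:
(-55 + 494)*(-443/(-441) + √(-117 + 71)) = 439*(-443*(-1/441) + √(-46)) = 439*(443/441 + I*√46) = 194477/441 + 439*I*√46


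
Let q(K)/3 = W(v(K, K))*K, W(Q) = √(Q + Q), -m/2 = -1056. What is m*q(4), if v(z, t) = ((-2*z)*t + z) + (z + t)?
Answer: 50688*I*√10 ≈ 1.6029e+5*I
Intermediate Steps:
m = 2112 (m = -2*(-1056) = 2112)
v(z, t) = t + 2*z - 2*t*z (v(z, t) = (-2*t*z + z) + (t + z) = (z - 2*t*z) + (t + z) = t + 2*z - 2*t*z)
W(Q) = √2*√Q (W(Q) = √(2*Q) = √2*√Q)
q(K) = 3*K*√2*√(-2*K² + 3*K) (q(K) = 3*((√2*√(K + 2*K - 2*K*K))*K) = 3*((√2*√(K + 2*K - 2*K²))*K) = 3*((√2*√(-2*K² + 3*K))*K) = 3*(K*√2*√(-2*K² + 3*K)) = 3*K*√2*√(-2*K² + 3*K))
m*q(4) = 2112*(3*4*√2*√(4*(3 - 2*4))) = 2112*(3*4*√2*√(4*(3 - 8))) = 2112*(3*4*√2*√(4*(-5))) = 2112*(3*4*√2*√(-20)) = 2112*(3*4*√2*(2*I*√5)) = 2112*(24*I*√10) = 50688*I*√10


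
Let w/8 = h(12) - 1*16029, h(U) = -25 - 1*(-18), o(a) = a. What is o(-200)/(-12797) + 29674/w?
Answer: -177040289/820850768 ≈ -0.21568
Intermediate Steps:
h(U) = -7 (h(U) = -25 + 18 = -7)
w = -128288 (w = 8*(-7 - 1*16029) = 8*(-7 - 16029) = 8*(-16036) = -128288)
o(-200)/(-12797) + 29674/w = -200/(-12797) + 29674/(-128288) = -200*(-1/12797) + 29674*(-1/128288) = 200/12797 - 14837/64144 = -177040289/820850768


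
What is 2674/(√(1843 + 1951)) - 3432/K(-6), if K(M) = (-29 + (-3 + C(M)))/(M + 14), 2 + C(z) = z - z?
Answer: 13728/17 + 191*√3794/271 ≈ 850.94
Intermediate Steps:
C(z) = -2 (C(z) = -2 + (z - z) = -2 + 0 = -2)
K(M) = -34/(14 + M) (K(M) = (-29 + (-3 - 2))/(M + 14) = (-29 - 5)/(14 + M) = -34/(14 + M))
2674/(√(1843 + 1951)) - 3432/K(-6) = 2674/(√(1843 + 1951)) - 3432/((-34/(14 - 6))) = 2674/(√3794) - 3432/((-34/8)) = 2674*(√3794/3794) - 3432/((-34*⅛)) = 191*√3794/271 - 3432/(-17/4) = 191*√3794/271 - 3432*(-4/17) = 191*√3794/271 + 13728/17 = 13728/17 + 191*√3794/271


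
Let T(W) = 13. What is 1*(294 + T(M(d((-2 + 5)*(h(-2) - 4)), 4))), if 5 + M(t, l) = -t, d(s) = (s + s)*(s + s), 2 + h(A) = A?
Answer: 307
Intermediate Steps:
h(A) = -2 + A
d(s) = 4*s**2 (d(s) = (2*s)*(2*s) = 4*s**2)
M(t, l) = -5 - t
1*(294 + T(M(d((-2 + 5)*(h(-2) - 4)), 4))) = 1*(294 + 13) = 1*307 = 307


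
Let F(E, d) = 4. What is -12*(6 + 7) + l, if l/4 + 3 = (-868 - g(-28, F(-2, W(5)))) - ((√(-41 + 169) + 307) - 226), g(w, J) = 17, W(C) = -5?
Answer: -4032 - 32*√2 ≈ -4077.3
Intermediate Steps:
l = -3876 - 32*√2 (l = -12 + 4*((-868 - 1*17) - ((√(-41 + 169) + 307) - 226)) = -12 + 4*((-868 - 17) - ((√128 + 307) - 226)) = -12 + 4*(-885 - ((8*√2 + 307) - 226)) = -12 + 4*(-885 - ((307 + 8*√2) - 226)) = -12 + 4*(-885 - (81 + 8*√2)) = -12 + 4*(-885 + (-81 - 8*√2)) = -12 + 4*(-966 - 8*√2) = -12 + (-3864 - 32*√2) = -3876 - 32*√2 ≈ -3921.3)
-12*(6 + 7) + l = -12*(6 + 7) + (-3876 - 32*√2) = -12*13 + (-3876 - 32*√2) = -156 + (-3876 - 32*√2) = -4032 - 32*√2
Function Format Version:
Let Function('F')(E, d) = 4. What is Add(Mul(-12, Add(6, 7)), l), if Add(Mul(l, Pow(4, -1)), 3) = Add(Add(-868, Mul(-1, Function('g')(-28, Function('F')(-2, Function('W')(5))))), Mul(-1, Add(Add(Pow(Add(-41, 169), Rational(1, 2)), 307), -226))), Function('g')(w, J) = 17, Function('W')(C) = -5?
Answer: Add(-4032, Mul(-32, Pow(2, Rational(1, 2)))) ≈ -4077.3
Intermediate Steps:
l = Add(-3876, Mul(-32, Pow(2, Rational(1, 2)))) (l = Add(-12, Mul(4, Add(Add(-868, Mul(-1, 17)), Mul(-1, Add(Add(Pow(Add(-41, 169), Rational(1, 2)), 307), -226))))) = Add(-12, Mul(4, Add(Add(-868, -17), Mul(-1, Add(Add(Pow(128, Rational(1, 2)), 307), -226))))) = Add(-12, Mul(4, Add(-885, Mul(-1, Add(Add(Mul(8, Pow(2, Rational(1, 2))), 307), -226))))) = Add(-12, Mul(4, Add(-885, Mul(-1, Add(Add(307, Mul(8, Pow(2, Rational(1, 2)))), -226))))) = Add(-12, Mul(4, Add(-885, Mul(-1, Add(81, Mul(8, Pow(2, Rational(1, 2)))))))) = Add(-12, Mul(4, Add(-885, Add(-81, Mul(-8, Pow(2, Rational(1, 2))))))) = Add(-12, Mul(4, Add(-966, Mul(-8, Pow(2, Rational(1, 2)))))) = Add(-12, Add(-3864, Mul(-32, Pow(2, Rational(1, 2))))) = Add(-3876, Mul(-32, Pow(2, Rational(1, 2)))) ≈ -3921.3)
Add(Mul(-12, Add(6, 7)), l) = Add(Mul(-12, Add(6, 7)), Add(-3876, Mul(-32, Pow(2, Rational(1, 2))))) = Add(Mul(-12, 13), Add(-3876, Mul(-32, Pow(2, Rational(1, 2))))) = Add(-156, Add(-3876, Mul(-32, Pow(2, Rational(1, 2))))) = Add(-4032, Mul(-32, Pow(2, Rational(1, 2))))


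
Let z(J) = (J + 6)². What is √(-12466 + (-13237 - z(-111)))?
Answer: 2*I*√9182 ≈ 191.65*I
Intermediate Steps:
z(J) = (6 + J)²
√(-12466 + (-13237 - z(-111))) = √(-12466 + (-13237 - (6 - 111)²)) = √(-12466 + (-13237 - 1*(-105)²)) = √(-12466 + (-13237 - 1*11025)) = √(-12466 + (-13237 - 11025)) = √(-12466 - 24262) = √(-36728) = 2*I*√9182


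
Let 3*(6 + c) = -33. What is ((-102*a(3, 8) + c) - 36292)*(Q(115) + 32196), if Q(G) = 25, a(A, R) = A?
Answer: -1179771915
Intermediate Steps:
c = -17 (c = -6 + (1/3)*(-33) = -6 - 11 = -17)
((-102*a(3, 8) + c) - 36292)*(Q(115) + 32196) = ((-102*3 - 17) - 36292)*(25 + 32196) = ((-306 - 17) - 36292)*32221 = (-323 - 36292)*32221 = -36615*32221 = -1179771915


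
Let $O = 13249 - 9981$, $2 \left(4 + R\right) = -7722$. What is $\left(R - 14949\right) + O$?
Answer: $-15546$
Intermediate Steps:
$R = -3865$ ($R = -4 + \frac{1}{2} \left(-7722\right) = -4 - 3861 = -3865$)
$O = 3268$
$\left(R - 14949\right) + O = \left(-3865 - 14949\right) + 3268 = -18814 + 3268 = -15546$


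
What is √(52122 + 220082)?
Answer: 2*√68051 ≈ 521.73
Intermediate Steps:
√(52122 + 220082) = √272204 = 2*√68051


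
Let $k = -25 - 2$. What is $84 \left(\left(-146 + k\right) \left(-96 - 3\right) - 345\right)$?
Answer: $1409688$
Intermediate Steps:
$k = -27$
$84 \left(\left(-146 + k\right) \left(-96 - 3\right) - 345\right) = 84 \left(\left(-146 - 27\right) \left(-96 - 3\right) - 345\right) = 84 \left(\left(-173\right) \left(-99\right) - 345\right) = 84 \left(17127 - 345\right) = 84 \cdot 16782 = 1409688$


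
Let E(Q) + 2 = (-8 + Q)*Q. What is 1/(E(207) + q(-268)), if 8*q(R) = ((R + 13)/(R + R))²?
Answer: 2298368/94672141313 ≈ 2.4277e-5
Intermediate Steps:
E(Q) = -2 + Q*(-8 + Q) (E(Q) = -2 + (-8 + Q)*Q = -2 + Q*(-8 + Q))
q(R) = (13 + R)²/(32*R²) (q(R) = ((R + 13)/(R + R))²/8 = ((13 + R)/((2*R)))²/8 = ((13 + R)*(1/(2*R)))²/8 = ((13 + R)/(2*R))²/8 = ((13 + R)²/(4*R²))/8 = (13 + R)²/(32*R²))
1/(E(207) + q(-268)) = 1/((-2 + 207² - 8*207) + (1/32)*(13 - 268)²/(-268)²) = 1/((-2 + 42849 - 1656) + (1/32)*(1/71824)*(-255)²) = 1/(41191 + (1/32)*(1/71824)*65025) = 1/(41191 + 65025/2298368) = 1/(94672141313/2298368) = 2298368/94672141313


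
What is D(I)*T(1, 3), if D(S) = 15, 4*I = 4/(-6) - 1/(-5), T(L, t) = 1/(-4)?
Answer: -15/4 ≈ -3.7500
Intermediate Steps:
T(L, t) = -1/4
I = -7/60 (I = (4/(-6) - 1/(-5))/4 = (4*(-1/6) - 1*(-1/5))/4 = (-2/3 + 1/5)/4 = (1/4)*(-7/15) = -7/60 ≈ -0.11667)
D(I)*T(1, 3) = 15*(-1/4) = -15/4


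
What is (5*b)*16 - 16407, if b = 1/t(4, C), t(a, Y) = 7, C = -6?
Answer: -114769/7 ≈ -16396.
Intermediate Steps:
b = ⅐ (b = 1/7 = ⅐ ≈ 0.14286)
(5*b)*16 - 16407 = (5*(⅐))*16 - 16407 = (5/7)*16 - 16407 = 80/7 - 16407 = -114769/7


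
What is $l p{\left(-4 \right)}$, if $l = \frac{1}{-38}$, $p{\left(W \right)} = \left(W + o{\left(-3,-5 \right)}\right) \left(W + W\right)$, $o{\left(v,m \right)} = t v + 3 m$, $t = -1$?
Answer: $- \frac{64}{19} \approx -3.3684$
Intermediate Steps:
$o{\left(v,m \right)} = - v + 3 m$
$p{\left(W \right)} = 2 W \left(-12 + W\right)$ ($p{\left(W \right)} = \left(W + \left(\left(-1\right) \left(-3\right) + 3 \left(-5\right)\right)\right) \left(W + W\right) = \left(W + \left(3 - 15\right)\right) 2 W = \left(W - 12\right) 2 W = \left(-12 + W\right) 2 W = 2 W \left(-12 + W\right)$)
$l = - \frac{1}{38} \approx -0.026316$
$l p{\left(-4 \right)} = - \frac{2 \left(-4\right) \left(-12 - 4\right)}{38} = - \frac{2 \left(-4\right) \left(-16\right)}{38} = \left(- \frac{1}{38}\right) 128 = - \frac{64}{19}$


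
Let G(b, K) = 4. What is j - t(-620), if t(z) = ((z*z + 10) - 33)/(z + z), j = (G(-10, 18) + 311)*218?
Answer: 85535177/1240 ≈ 68980.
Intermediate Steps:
j = 68670 (j = (4 + 311)*218 = 315*218 = 68670)
t(z) = (-23 + z²)/(2*z) (t(z) = ((z² + 10) - 33)/((2*z)) = ((10 + z²) - 33)*(1/(2*z)) = (-23 + z²)*(1/(2*z)) = (-23 + z²)/(2*z))
j - t(-620) = 68670 - (-23 + (-620)²)/(2*(-620)) = 68670 - (-1)*(-23 + 384400)/(2*620) = 68670 - (-1)*384377/(2*620) = 68670 - 1*(-384377/1240) = 68670 + 384377/1240 = 85535177/1240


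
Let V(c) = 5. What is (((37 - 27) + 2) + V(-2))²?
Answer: 289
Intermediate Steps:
(((37 - 27) + 2) + V(-2))² = (((37 - 27) + 2) + 5)² = ((10 + 2) + 5)² = (12 + 5)² = 17² = 289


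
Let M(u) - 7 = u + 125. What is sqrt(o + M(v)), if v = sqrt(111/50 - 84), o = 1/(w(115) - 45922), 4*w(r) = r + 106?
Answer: sqrt(444313775788000 + 336601400890*I*sqrt(8178))/1834670 ≈ 11.496 + 0.39333*I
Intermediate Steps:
w(r) = 53/2 + r/4 (w(r) = (r + 106)/4 = (106 + r)/4 = 53/2 + r/4)
o = -4/183467 (o = 1/((53/2 + (1/4)*115) - 45922) = 1/((53/2 + 115/4) - 45922) = 1/(221/4 - 45922) = 1/(-183467/4) = -4/183467 ≈ -2.1802e-5)
v = I*sqrt(8178)/10 (v = sqrt(111*(1/50) - 84) = sqrt(111/50 - 84) = sqrt(-4089/50) = I*sqrt(8178)/10 ≈ 9.0432*I)
M(u) = 132 + u (M(u) = 7 + (u + 125) = 7 + (125 + u) = 132 + u)
sqrt(o + M(v)) = sqrt(-4/183467 + (132 + I*sqrt(8178)/10)) = sqrt(24217640/183467 + I*sqrt(8178)/10)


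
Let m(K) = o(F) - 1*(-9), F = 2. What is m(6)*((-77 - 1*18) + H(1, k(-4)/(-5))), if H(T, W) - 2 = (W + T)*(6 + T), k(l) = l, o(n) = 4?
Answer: -5226/5 ≈ -1045.2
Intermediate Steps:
m(K) = 13 (m(K) = 4 - 1*(-9) = 4 + 9 = 13)
H(T, W) = 2 + (6 + T)*(T + W) (H(T, W) = 2 + (W + T)*(6 + T) = 2 + (T + W)*(6 + T) = 2 + (6 + T)*(T + W))
m(6)*((-77 - 1*18) + H(1, k(-4)/(-5))) = 13*((-77 - 1*18) + (2 + 1² + 6*1 + 6*(-4/(-5)) + 1*(-4/(-5)))) = 13*((-77 - 18) + (2 + 1 + 6 + 6*(-4*(-⅕)) + 1*(-4*(-⅕)))) = 13*(-95 + (2 + 1 + 6 + 6*(⅘) + 1*(⅘))) = 13*(-95 + (2 + 1 + 6 + 24/5 + ⅘)) = 13*(-95 + 73/5) = 13*(-402/5) = -5226/5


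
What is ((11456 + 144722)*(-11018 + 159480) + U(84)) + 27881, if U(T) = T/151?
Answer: 3501165443751/151 ≈ 2.3187e+10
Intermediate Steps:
U(T) = T/151 (U(T) = T*(1/151) = T/151)
((11456 + 144722)*(-11018 + 159480) + U(84)) + 27881 = ((11456 + 144722)*(-11018 + 159480) + (1/151)*84) + 27881 = (156178*148462 + 84/151) + 27881 = (23186498236 + 84/151) + 27881 = 3501161233720/151 + 27881 = 3501165443751/151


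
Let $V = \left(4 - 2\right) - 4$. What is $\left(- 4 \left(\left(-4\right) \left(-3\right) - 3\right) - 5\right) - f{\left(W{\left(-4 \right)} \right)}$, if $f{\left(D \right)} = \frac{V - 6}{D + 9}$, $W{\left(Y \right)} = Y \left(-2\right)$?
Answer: $- \frac{689}{17} \approx -40.529$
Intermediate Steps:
$V = -2$ ($V = 2 - 4 = -2$)
$W{\left(Y \right)} = - 2 Y$
$f{\left(D \right)} = - \frac{8}{9 + D}$ ($f{\left(D \right)} = \frac{-2 - 6}{D + 9} = - \frac{8}{9 + D}$)
$\left(- 4 \left(\left(-4\right) \left(-3\right) - 3\right) - 5\right) - f{\left(W{\left(-4 \right)} \right)} = \left(- 4 \left(\left(-4\right) \left(-3\right) - 3\right) - 5\right) - - \frac{8}{9 - -8} = \left(- 4 \left(12 - 3\right) - 5\right) - - \frac{8}{9 + 8} = \left(\left(-4\right) 9 - 5\right) - - \frac{8}{17} = \left(-36 - 5\right) - \left(-8\right) \frac{1}{17} = -41 - - \frac{8}{17} = -41 + \frac{8}{17} = - \frac{689}{17}$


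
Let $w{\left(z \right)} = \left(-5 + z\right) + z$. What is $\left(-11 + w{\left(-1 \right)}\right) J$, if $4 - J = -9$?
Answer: $-234$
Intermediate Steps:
$J = 13$ ($J = 4 - -9 = 4 + 9 = 13$)
$w{\left(z \right)} = -5 + 2 z$
$\left(-11 + w{\left(-1 \right)}\right) J = \left(-11 + \left(-5 + 2 \left(-1\right)\right)\right) 13 = \left(-11 - 7\right) 13 = \left(-18\right) 13 = -234$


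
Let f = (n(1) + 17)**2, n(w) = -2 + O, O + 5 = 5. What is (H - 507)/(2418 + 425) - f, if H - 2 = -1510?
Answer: -641690/2843 ≈ -225.71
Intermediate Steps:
H = -1508 (H = 2 - 1510 = -1508)
O = 0 (O = -5 + 5 = 0)
n(w) = -2 (n(w) = -2 + 0 = -2)
f = 225 (f = (-2 + 17)**2 = 15**2 = 225)
(H - 507)/(2418 + 425) - f = (-1508 - 507)/(2418 + 425) - 1*225 = -2015/2843 - 225 = -641690/2843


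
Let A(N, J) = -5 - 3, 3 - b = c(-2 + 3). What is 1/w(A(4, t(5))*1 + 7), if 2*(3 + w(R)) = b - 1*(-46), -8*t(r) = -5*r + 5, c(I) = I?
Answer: 1/21 ≈ 0.047619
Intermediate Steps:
b = 2 (b = 3 - (-2 + 3) = 3 - 1*1 = 3 - 1 = 2)
t(r) = -5/8 + 5*r/8 (t(r) = -(-5*r + 5)/8 = -(5 - 5*r)/8 = -5/8 + 5*r/8)
A(N, J) = -8
w(R) = 21 (w(R) = -3 + (2 - 1*(-46))/2 = -3 + (2 + 46)/2 = -3 + (½)*48 = -3 + 24 = 21)
1/w(A(4, t(5))*1 + 7) = 1/21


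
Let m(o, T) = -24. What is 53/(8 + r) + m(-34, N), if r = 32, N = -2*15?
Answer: -907/40 ≈ -22.675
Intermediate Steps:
N = -30
53/(8 + r) + m(-34, N) = 53/(8 + 32) - 24 = 53/40 - 24 = -907/40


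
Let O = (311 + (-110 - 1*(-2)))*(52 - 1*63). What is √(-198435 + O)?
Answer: 2*I*√50167 ≈ 447.96*I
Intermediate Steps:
O = -2233 (O = (311 + (-110 + 2))*(52 - 63) = (311 - 108)*(-11) = 203*(-11) = -2233)
√(-198435 + O) = √(-198435 - 2233) = √(-200668) = 2*I*√50167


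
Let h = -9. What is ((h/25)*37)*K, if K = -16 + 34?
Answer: -5994/25 ≈ -239.76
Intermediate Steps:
K = 18
((h/25)*37)*K = (-9/25*37)*18 = (-9*1/25*37)*18 = -9/25*37*18 = -333/25*18 = -5994/25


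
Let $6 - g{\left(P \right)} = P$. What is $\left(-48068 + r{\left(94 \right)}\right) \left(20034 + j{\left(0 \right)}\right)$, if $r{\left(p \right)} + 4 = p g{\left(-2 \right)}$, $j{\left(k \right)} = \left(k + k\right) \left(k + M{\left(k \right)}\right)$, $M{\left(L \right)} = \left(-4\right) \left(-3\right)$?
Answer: $-948008880$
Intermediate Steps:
$M{\left(L \right)} = 12$
$g{\left(P \right)} = 6 - P$
$j{\left(k \right)} = 2 k \left(12 + k\right)$ ($j{\left(k \right)} = \left(k + k\right) \left(k + 12\right) = 2 k \left(12 + k\right)$)
$r{\left(p \right)} = -4 + 8 p$ ($r{\left(p \right)} = -4 + p \left(6 - -2\right) = -4 + p \left(6 + 2\right) = -4 + p 8 = -4 + 8 p$)
$\left(-48068 + r{\left(94 \right)}\right) \left(20034 + j{\left(0 \right)}\right) = \left(-48068 + \left(-4 + 8 \cdot 94\right)\right) \left(20034 + 2 \cdot 0 \left(12 + 0\right)\right) = \left(-48068 + \left(-4 + 752\right)\right) \left(20034 + 2 \cdot 0 \cdot 12\right) = \left(-48068 + 748\right) \left(20034 + 0\right) = \left(-47320\right) 20034 = -948008880$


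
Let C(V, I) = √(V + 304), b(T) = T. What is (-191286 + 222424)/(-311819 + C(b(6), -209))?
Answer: -9709420022/97231088451 - 31138*√310/97231088451 ≈ -0.099865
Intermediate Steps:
C(V, I) = √(304 + V)
(-191286 + 222424)/(-311819 + C(b(6), -209)) = (-191286 + 222424)/(-311819 + √(304 + 6)) = 31138/(-311819 + √310)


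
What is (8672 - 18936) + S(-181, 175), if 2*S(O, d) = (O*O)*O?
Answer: -5950269/2 ≈ -2.9751e+6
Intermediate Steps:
S(O, d) = O³/2 (S(O, d) = ((O*O)*O)/2 = (O²*O)/2 = O³/2)
(8672 - 18936) + S(-181, 175) = (8672 - 18936) + (½)*(-181)³ = -10264 + (½)*(-5929741) = -10264 - 5929741/2 = -5950269/2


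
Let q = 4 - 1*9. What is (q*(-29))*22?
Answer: 3190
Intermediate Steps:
q = -5 (q = 4 - 9 = -5)
(q*(-29))*22 = -5*(-29)*22 = 145*22 = 3190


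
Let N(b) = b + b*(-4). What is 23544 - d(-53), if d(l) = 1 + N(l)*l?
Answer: 31970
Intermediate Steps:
N(b) = -3*b (N(b) = b - 4*b = -3*b)
d(l) = 1 - 3*l² (d(l) = 1 + (-3*l)*l = 1 - 3*l²)
23544 - d(-53) = 23544 - (1 - 3*(-53)²) = 23544 - (1 - 3*2809) = 23544 - (1 - 8427) = 23544 - 1*(-8426) = 23544 + 8426 = 31970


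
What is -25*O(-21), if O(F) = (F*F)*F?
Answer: 231525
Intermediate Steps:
O(F) = F³ (O(F) = F²*F = F³)
-25*O(-21) = -25*(-21)³ = -25*(-9261) = 231525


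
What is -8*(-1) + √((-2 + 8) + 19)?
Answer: 13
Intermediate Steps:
-8*(-1) + √((-2 + 8) + 19) = 8 + √(6 + 19) = 8 + √25 = 8 + 5 = 13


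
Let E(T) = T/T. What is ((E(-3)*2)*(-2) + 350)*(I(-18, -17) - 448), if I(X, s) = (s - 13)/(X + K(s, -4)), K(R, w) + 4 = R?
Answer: -2011644/13 ≈ -1.5474e+5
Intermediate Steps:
E(T) = 1
K(R, w) = -4 + R
I(X, s) = (-13 + s)/(-4 + X + s) (I(X, s) = (s - 13)/(X + (-4 + s)) = (-13 + s)/(-4 + X + s))
((E(-3)*2)*(-2) + 350)*(I(-18, -17) - 448) = ((1*2)*(-2) + 350)*((-13 - 17)/(-4 - 18 - 17) - 448) = (2*(-2) + 350)*(-30/(-39) - 448) = (-4 + 350)*(-1/39*(-30) - 448) = 346*(10/13 - 448) = 346*(-5814/13) = -2011644/13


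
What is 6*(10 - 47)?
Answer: -222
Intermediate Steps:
6*(10 - 47) = 6*(-37) = -222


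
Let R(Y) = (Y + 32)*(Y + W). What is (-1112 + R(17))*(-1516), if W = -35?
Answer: 3022904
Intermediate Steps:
R(Y) = (-35 + Y)*(32 + Y) (R(Y) = (Y + 32)*(Y - 35) = (32 + Y)*(-35 + Y) = (-35 + Y)*(32 + Y))
(-1112 + R(17))*(-1516) = (-1112 + (-1120 + 17² - 3*17))*(-1516) = (-1112 + (-1120 + 289 - 51))*(-1516) = (-1112 - 882)*(-1516) = -1994*(-1516) = 3022904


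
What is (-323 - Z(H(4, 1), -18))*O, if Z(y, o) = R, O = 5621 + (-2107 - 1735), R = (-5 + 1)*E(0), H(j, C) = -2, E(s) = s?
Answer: -574617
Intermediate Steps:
R = 0 (R = (-5 + 1)*0 = -4*0 = 0)
O = 1779 (O = 5621 - 3842 = 1779)
Z(y, o) = 0
(-323 - Z(H(4, 1), -18))*O = (-323 - 1*0)*1779 = (-323 + 0)*1779 = -323*1779 = -574617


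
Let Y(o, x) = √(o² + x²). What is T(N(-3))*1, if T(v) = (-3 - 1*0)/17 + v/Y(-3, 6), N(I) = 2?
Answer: -3/17 + 2*√5/15 ≈ 0.12167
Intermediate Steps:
T(v) = -3/17 + v*√5/15 (T(v) = (-3 - 1*0)/17 + v/(√((-3)² + 6²)) = (-3 + 0)*(1/17) + v/(√(9 + 36)) = -3*1/17 + v/(√45) = -3/17 + v/((3*√5)) = -3/17 + v*(√5/15) = -3/17 + v*√5/15)
T(N(-3))*1 = (-3/17 + (1/15)*2*√5)*1 = (-3/17 + 2*√5/15)*1 = -3/17 + 2*√5/15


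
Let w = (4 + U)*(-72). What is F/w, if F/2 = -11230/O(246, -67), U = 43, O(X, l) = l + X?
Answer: 5615/151434 ≈ 0.037079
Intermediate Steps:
O(X, l) = X + l
w = -3384 (w = (4 + 43)*(-72) = 47*(-72) = -3384)
F = -22460/179 (F = 2*(-11230/(246 - 67)) = 2*(-11230/179) = -22460/179 ≈ -125.47)
F/w = -22460/179/(-3384) = -22460/179*(-1/3384) = 5615/151434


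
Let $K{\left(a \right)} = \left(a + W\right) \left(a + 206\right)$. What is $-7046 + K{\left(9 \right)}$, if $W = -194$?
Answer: $-46821$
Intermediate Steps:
$K{\left(a \right)} = \left(-194 + a\right) \left(206 + a\right)$ ($K{\left(a \right)} = \left(a - 194\right) \left(a + 206\right) = \left(-194 + a\right) \left(206 + a\right)$)
$-7046 + K{\left(9 \right)} = -7046 + \left(-39964 + 9^{2} + 12 \cdot 9\right) = -7046 + \left(-39964 + 81 + 108\right) = -7046 - 39775 = -46821$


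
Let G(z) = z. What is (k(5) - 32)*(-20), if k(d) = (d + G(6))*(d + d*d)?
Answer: -5960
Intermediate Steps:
k(d) = (6 + d)*(d + d²) (k(d) = (d + 6)*(d + d*d) = (6 + d)*(d + d²))
(k(5) - 32)*(-20) = (5*(6 + 5² + 7*5) - 32)*(-20) = (5*(6 + 25 + 35) - 32)*(-20) = (5*66 - 32)*(-20) = (330 - 32)*(-20) = 298*(-20) = -5960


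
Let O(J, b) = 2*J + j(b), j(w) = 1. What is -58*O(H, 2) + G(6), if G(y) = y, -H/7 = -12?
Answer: -9796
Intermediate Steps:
H = 84 (H = -7*(-12) = 84)
O(J, b) = 1 + 2*J (O(J, b) = 2*J + 1 = 1 + 2*J)
-58*O(H, 2) + G(6) = -58*(1 + 2*84) + 6 = -58*(1 + 168) + 6 = -58*169 + 6 = -9802 + 6 = -9796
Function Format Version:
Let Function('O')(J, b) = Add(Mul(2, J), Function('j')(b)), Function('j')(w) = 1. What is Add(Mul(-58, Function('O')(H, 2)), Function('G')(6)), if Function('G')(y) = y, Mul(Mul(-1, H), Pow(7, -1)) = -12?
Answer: -9796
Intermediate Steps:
H = 84 (H = Mul(-7, -12) = 84)
Function('O')(J, b) = Add(1, Mul(2, J)) (Function('O')(J, b) = Add(Mul(2, J), 1) = Add(1, Mul(2, J)))
Add(Mul(-58, Function('O')(H, 2)), Function('G')(6)) = Add(Mul(-58, Add(1, Mul(2, 84))), 6) = Add(Mul(-58, Add(1, 168)), 6) = Add(Mul(-58, 169), 6) = Add(-9802, 6) = -9796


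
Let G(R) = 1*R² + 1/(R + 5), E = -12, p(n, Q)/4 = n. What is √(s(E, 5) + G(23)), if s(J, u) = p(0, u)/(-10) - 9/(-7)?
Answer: √103943/14 ≈ 23.029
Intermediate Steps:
p(n, Q) = 4*n
s(J, u) = 9/7 (s(J, u) = (4*0)/(-10) - 9/(-7) = 0*(-⅒) - 9*(-⅐) = 0 + 9/7 = 9/7)
G(R) = R² + 1/(5 + R)
√(s(E, 5) + G(23)) = √(9/7 + (1 + 23³ + 5*23²)/(5 + 23)) = √(9/7 + (1 + 12167 + 5*529)/28) = √(9/7 + (1 + 12167 + 2645)/28) = √(9/7 + (1/28)*14813) = √(9/7 + 14813/28) = √(14849/28) = √103943/14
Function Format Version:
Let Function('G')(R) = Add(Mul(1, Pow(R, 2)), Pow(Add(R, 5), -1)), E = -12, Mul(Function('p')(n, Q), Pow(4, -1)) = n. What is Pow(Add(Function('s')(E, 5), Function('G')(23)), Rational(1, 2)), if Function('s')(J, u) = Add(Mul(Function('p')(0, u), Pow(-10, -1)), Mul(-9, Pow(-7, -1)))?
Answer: Mul(Rational(1, 14), Pow(103943, Rational(1, 2))) ≈ 23.029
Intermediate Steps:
Function('p')(n, Q) = Mul(4, n)
Function('s')(J, u) = Rational(9, 7) (Function('s')(J, u) = Add(Mul(Mul(4, 0), Pow(-10, -1)), Mul(-9, Pow(-7, -1))) = Add(Mul(0, Rational(-1, 10)), Mul(-9, Rational(-1, 7))) = Add(0, Rational(9, 7)) = Rational(9, 7))
Function('G')(R) = Add(Pow(R, 2), Pow(Add(5, R), -1))
Pow(Add(Function('s')(E, 5), Function('G')(23)), Rational(1, 2)) = Pow(Add(Rational(9, 7), Mul(Pow(Add(5, 23), -1), Add(1, Pow(23, 3), Mul(5, Pow(23, 2))))), Rational(1, 2)) = Pow(Add(Rational(9, 7), Mul(Pow(28, -1), Add(1, 12167, Mul(5, 529)))), Rational(1, 2)) = Pow(Add(Rational(9, 7), Mul(Rational(1, 28), Add(1, 12167, 2645))), Rational(1, 2)) = Pow(Add(Rational(9, 7), Mul(Rational(1, 28), 14813)), Rational(1, 2)) = Pow(Add(Rational(9, 7), Rational(14813, 28)), Rational(1, 2)) = Pow(Rational(14849, 28), Rational(1, 2)) = Mul(Rational(1, 14), Pow(103943, Rational(1, 2)))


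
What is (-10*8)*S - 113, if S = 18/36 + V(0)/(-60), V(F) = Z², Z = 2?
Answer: -443/3 ≈ -147.67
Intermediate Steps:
V(F) = 4 (V(F) = 2² = 4)
S = 13/30 (S = 18/36 + 4/(-60) = 18*(1/36) + 4*(-1/60) = ½ - 1/15 = 13/30 ≈ 0.43333)
(-10*8)*S - 113 = -10*8*(13/30) - 113 = -80*13/30 - 113 = -104/3 - 113 = -443/3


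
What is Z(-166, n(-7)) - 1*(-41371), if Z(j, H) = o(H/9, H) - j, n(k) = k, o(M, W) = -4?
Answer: 41533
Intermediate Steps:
Z(j, H) = -4 - j
Z(-166, n(-7)) - 1*(-41371) = (-4 - 1*(-166)) - 1*(-41371) = (-4 + 166) + 41371 = 162 + 41371 = 41533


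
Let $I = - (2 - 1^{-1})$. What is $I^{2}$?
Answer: $1$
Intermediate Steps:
$I = -1$ ($I = - (2 - 1) = \left(-1\right) 1 = -1$)
$I^{2} = \left(-1\right)^{2} = 1$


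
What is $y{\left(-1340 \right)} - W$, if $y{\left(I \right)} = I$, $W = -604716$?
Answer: $603376$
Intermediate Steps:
$y{\left(-1340 \right)} - W = -1340 - -604716 = -1340 + 604716 = 603376$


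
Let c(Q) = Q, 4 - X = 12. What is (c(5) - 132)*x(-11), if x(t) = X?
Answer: 1016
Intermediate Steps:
X = -8 (X = 4 - 1*12 = 4 - 12 = -8)
x(t) = -8
(c(5) - 132)*x(-11) = (5 - 132)*(-8) = -127*(-8) = 1016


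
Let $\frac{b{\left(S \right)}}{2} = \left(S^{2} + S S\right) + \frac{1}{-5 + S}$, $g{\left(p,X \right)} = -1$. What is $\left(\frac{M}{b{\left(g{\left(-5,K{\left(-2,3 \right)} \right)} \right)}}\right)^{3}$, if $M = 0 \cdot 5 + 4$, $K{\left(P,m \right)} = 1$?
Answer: $\frac{1728}{1331} \approx 1.2983$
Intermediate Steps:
$b{\left(S \right)} = \frac{2}{-5 + S} + 4 S^{2}$ ($b{\left(S \right)} = 2 \left(\left(S^{2} + S S\right) + \frac{1}{-5 + S}\right) = 2 \left(\left(S^{2} + S^{2}\right) + \frac{1}{-5 + S}\right) = 2 \left(2 S^{2} + \frac{1}{-5 + S}\right) = 2 \left(\frac{1}{-5 + S} + 2 S^{2}\right) = \frac{2}{-5 + S} + 4 S^{2}$)
$M = 4$ ($M = 0 + 4 = 4$)
$\left(\frac{M}{b{\left(g{\left(-5,K{\left(-2,3 \right)} \right)} \right)}}\right)^{3} = \left(\frac{4}{2 \frac{1}{-5 - 1} \left(1 - 10 \left(-1\right)^{2} + 2 \left(-1\right)^{3}\right)}\right)^{3} = \left(\frac{4}{2 \frac{1}{-6} \left(1 - 10 + 2 \left(-1\right)\right)}\right)^{3} = \left(\frac{4}{2 \left(- \frac{1}{6}\right) \left(1 - 10 - 2\right)}\right)^{3} = \left(\frac{4}{2 \left(- \frac{1}{6}\right) \left(-11\right)}\right)^{3} = \left(\frac{4}{\frac{11}{3}}\right)^{3} = \left(4 \cdot \frac{3}{11}\right)^{3} = \left(\frac{12}{11}\right)^{3} = \frac{1728}{1331}$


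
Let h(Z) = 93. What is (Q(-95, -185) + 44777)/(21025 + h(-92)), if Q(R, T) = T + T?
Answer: 44407/21118 ≈ 2.1028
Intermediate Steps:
Q(R, T) = 2*T
(Q(-95, -185) + 44777)/(21025 + h(-92)) = (2*(-185) + 44777)/(21025 + 93) = (-370 + 44777)/21118 = 44407*(1/21118) = 44407/21118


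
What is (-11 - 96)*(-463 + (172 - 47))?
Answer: 36166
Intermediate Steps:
(-11 - 96)*(-463 + (172 - 47)) = -107*(-463 + 125) = -107*(-338) = 36166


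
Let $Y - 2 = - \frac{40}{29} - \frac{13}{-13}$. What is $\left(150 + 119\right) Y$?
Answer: $\frac{12643}{29} \approx 435.97$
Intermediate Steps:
$Y = \frac{47}{29}$ ($Y = 2 - \left(-1 + \frac{40}{29}\right) = 2 - \frac{11}{29} = \frac{47}{29} \approx 1.6207$)
$\left(150 + 119\right) Y = \left(150 + 119\right) \frac{47}{29} = 269 \cdot \frac{47}{29} = \frac{12643}{29}$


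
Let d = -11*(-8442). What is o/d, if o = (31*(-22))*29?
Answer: -899/4221 ≈ -0.21298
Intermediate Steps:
o = -19778 (o = -682*29 = -19778)
d = 92862
o/d = -19778/92862 = -19778*1/92862 = -899/4221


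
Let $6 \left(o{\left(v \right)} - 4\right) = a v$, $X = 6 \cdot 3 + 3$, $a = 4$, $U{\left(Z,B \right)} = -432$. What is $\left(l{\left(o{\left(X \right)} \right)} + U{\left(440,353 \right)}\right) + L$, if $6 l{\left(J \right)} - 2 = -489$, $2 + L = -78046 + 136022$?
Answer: $\frac{344765}{6} \approx 57461.0$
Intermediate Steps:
$L = 57974$ ($L = -2 + \left(-78046 + 136022\right) = -2 + 57976 = 57974$)
$X = 21$ ($X = 18 + 3 = 21$)
$o{\left(v \right)} = 4 + \frac{2 v}{3}$ ($o{\left(v \right)} = 4 + \frac{4 v}{6} = 4 + \frac{2 v}{3}$)
$l{\left(J \right)} = - \frac{487}{6}$ ($l{\left(J \right)} = \frac{1}{3} + \frac{1}{6} \left(-489\right) = \frac{1}{3} - \frac{163}{2} = - \frac{487}{6}$)
$\left(l{\left(o{\left(X \right)} \right)} + U{\left(440,353 \right)}\right) + L = \left(- \frac{487}{6} - 432\right) + 57974 = - \frac{3079}{6} + 57974 = \frac{344765}{6}$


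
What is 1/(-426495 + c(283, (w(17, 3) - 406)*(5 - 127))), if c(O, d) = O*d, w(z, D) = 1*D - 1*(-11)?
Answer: 1/13107697 ≈ 7.6291e-8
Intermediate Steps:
w(z, D) = 11 + D (w(z, D) = D + 11 = 11 + D)
1/(-426495 + c(283, (w(17, 3) - 406)*(5 - 127))) = 1/(-426495 + 283*(((11 + 3) - 406)*(5 - 127))) = 1/(-426495 + 283*((14 - 406)*(-122))) = 1/(-426495 + 283*(-392*(-122))) = 1/(-426495 + 283*47824) = 1/(-426495 + 13534192) = 1/13107697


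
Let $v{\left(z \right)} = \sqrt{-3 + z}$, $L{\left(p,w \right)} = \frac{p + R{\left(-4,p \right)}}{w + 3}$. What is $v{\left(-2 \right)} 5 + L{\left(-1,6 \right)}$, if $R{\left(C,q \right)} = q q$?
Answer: $5 i \sqrt{5} \approx 11.18 i$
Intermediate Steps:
$R{\left(C,q \right)} = q^{2}$
$L{\left(p,w \right)} = \frac{p + p^{2}}{3 + w}$ ($L{\left(p,w \right)} = \frac{p + p^{2}}{w + 3} = \frac{p + p^{2}}{3 + w}$)
$v{\left(-2 \right)} 5 + L{\left(-1,6 \right)} = \sqrt{-3 - 2} \cdot 5 - \frac{1 - 1}{3 + 6} = \sqrt{-5} \cdot 5 - \frac{1}{9} \cdot 0 = i \sqrt{5} \cdot 5 - \frac{1}{9} \cdot 0 = 5 i \sqrt{5} + 0 = 5 i \sqrt{5}$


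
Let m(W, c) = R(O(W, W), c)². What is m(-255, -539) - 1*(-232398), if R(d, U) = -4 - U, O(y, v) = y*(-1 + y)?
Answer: 518623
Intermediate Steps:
m(W, c) = (-4 - c)²
m(-255, -539) - 1*(-232398) = (4 - 539)² - 1*(-232398) = (-535)² + 232398 = 286225 + 232398 = 518623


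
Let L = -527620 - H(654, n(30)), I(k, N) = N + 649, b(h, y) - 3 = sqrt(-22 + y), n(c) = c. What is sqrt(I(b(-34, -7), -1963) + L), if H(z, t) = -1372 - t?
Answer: 2*I*sqrt(131883) ≈ 726.31*I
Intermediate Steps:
b(h, y) = 3 + sqrt(-22 + y)
I(k, N) = 649 + N
L = -526218 (L = -527620 - (-1372 - 1*30) = -527620 - (-1372 - 30) = -527620 - 1*(-1402) = -527620 + 1402 = -526218)
sqrt(I(b(-34, -7), -1963) + L) = sqrt((649 - 1963) - 526218) = sqrt(-1314 - 526218) = sqrt(-527532) = 2*I*sqrt(131883)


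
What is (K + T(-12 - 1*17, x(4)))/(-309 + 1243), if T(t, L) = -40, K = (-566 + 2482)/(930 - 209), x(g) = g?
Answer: -13462/336707 ≈ -0.039981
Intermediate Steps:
K = 1916/721 ≈ 2.6574
(K + T(-12 - 1*17, x(4)))/(-309 + 1243) = (1916/721 - 40)/(-309 + 1243) = -26924/721/934 = -26924/721*1/934 = -13462/336707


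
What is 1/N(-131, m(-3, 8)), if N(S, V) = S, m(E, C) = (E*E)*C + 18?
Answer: -1/131 ≈ -0.0076336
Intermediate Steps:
m(E, C) = 18 + C*E² (m(E, C) = E²*C + 18 = C*E² + 18 = 18 + C*E²)
1/N(-131, m(-3, 8)) = 1/(-131) = -1/131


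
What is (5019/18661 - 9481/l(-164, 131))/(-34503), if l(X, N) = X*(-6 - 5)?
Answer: 167870665/1161524311332 ≈ 0.00014453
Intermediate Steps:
l(X, N) = -11*X (l(X, N) = X*(-11) = -11*X)
(5019/18661 - 9481/l(-164, 131))/(-34503) = (5019/18661 - 9481/((-11*(-164))))/(-34503) = (5019*(1/18661) - 9481/1804)*(-1/34503) = (5019/18661 - 9481*1/1804)*(-1/34503) = (5019/18661 - 9481/1804)*(-1/34503) = -167870665/33664444*(-1/34503) = 167870665/1161524311332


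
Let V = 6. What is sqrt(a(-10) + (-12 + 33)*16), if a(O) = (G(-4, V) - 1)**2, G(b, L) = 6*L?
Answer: sqrt(1561) ≈ 39.510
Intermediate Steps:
a(O) = 1225 (a(O) = (6*6 - 1)**2 = (36 - 1)**2 = 35**2 = 1225)
sqrt(a(-10) + (-12 + 33)*16) = sqrt(1225 + (-12 + 33)*16) = sqrt(1225 + 21*16) = sqrt(1225 + 336) = sqrt(1561)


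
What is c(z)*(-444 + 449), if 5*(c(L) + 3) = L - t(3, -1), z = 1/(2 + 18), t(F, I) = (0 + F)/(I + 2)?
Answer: -359/20 ≈ -17.950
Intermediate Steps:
t(F, I) = F/(2 + I)
z = 1/20 ≈ 0.050000
c(L) = -18/5 + L/5 (c(L) = -3 + (L - 3/(2 - 1))/5 = -3 + (L - 3/1)/5 = -3 + (L - 3)/5 = -3 + (-3 + L)/5 = -3 + (-⅗ + L/5) = -18/5 + L/5)
c(z)*(-444 + 449) = (-18/5 + (⅕)*(1/20))*(-444 + 449) = (-18/5 + 1/100)*5 = -359/100*5 = -359/20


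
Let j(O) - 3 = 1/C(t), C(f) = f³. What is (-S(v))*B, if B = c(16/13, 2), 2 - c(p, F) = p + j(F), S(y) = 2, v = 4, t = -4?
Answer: 1843/416 ≈ 4.4303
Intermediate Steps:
j(O) = 191/64 (j(O) = 3 + 1/((-4)³) = 3 + 1/(-64) = 3 - 1/64 = 191/64)
c(p, F) = -63/64 - p (c(p, F) = 2 - (p + 191/64) = 2 - (191/64 + p) = 2 + (-191/64 - p) = -63/64 - p)
B = -1843/832 (B = -63/64 - 16/13 = -1843/832 ≈ -2.2151)
(-S(v))*B = -1*2*(-1843/832) = -2*(-1843/832) = 1843/416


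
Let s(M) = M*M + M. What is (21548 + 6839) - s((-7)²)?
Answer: 25937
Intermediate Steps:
s(M) = M + M² (s(M) = M² + M = M + M²)
(21548 + 6839) - s((-7)²) = (21548 + 6839) - (-7)²*(1 + (-7)²) = 28387 - 49*(1 + 49) = 28387 - 49*50 = 28387 - 1*2450 = 28387 - 2450 = 25937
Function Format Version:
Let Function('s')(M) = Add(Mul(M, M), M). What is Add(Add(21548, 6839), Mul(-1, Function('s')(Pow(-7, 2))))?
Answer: 25937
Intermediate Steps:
Function('s')(M) = Add(M, Pow(M, 2)) (Function('s')(M) = Add(Pow(M, 2), M) = Add(M, Pow(M, 2)))
Add(Add(21548, 6839), Mul(-1, Function('s')(Pow(-7, 2)))) = Add(Add(21548, 6839), Mul(-1, Mul(Pow(-7, 2), Add(1, Pow(-7, 2))))) = Add(28387, Mul(-1, Mul(49, Add(1, 49)))) = Add(28387, Mul(-1, Mul(49, 50))) = Add(28387, Mul(-1, 2450)) = Add(28387, -2450) = 25937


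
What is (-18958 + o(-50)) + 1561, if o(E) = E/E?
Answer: -17396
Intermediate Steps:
o(E) = 1
(-18958 + o(-50)) + 1561 = (-18958 + 1) + 1561 = -18957 + 1561 = -17396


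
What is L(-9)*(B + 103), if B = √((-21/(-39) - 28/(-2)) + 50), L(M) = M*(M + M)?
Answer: 16686 + 162*√10907/13 ≈ 17987.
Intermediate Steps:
L(M) = 2*M² (L(M) = M*(2*M) = 2*M²)
B = √10907/13 (B = √((-21*(-1/39) - 28*(-½)) + 50) = √((7/13 + 14) + 50) = √(189/13 + 50) = √(839/13) = √10907/13 ≈ 8.0336)
L(-9)*(B + 103) = (2*(-9)²)*(√10907/13 + 103) = (2*81)*(103 + √10907/13) = 162*(103 + √10907/13) = 16686 + 162*√10907/13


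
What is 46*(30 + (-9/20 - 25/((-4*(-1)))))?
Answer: 5359/5 ≈ 1071.8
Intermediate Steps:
46*(30 + (-9/20 - 25/((-4*(-1))))) = 46*(30 + (-9*1/20 - 25/4)) = 46*(30 + (-9/20 - 25*1/4)) = 46*(30 + (-9/20 - 25/4)) = 46*(30 - 67/10) = 46*(233/10) = 5359/5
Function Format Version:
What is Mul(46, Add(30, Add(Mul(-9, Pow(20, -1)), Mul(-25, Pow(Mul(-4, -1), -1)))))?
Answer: Rational(5359, 5) ≈ 1071.8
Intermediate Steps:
Mul(46, Add(30, Add(Mul(-9, Pow(20, -1)), Mul(-25, Pow(Mul(-4, -1), -1))))) = Mul(46, Add(30, Add(Mul(-9, Rational(1, 20)), Mul(-25, Pow(4, -1))))) = Mul(46, Add(30, Add(Rational(-9, 20), Mul(-25, Rational(1, 4))))) = Mul(46, Add(30, Add(Rational(-9, 20), Rational(-25, 4)))) = Mul(46, Add(30, Rational(-67, 10))) = Mul(46, Rational(233, 10)) = Rational(5359, 5)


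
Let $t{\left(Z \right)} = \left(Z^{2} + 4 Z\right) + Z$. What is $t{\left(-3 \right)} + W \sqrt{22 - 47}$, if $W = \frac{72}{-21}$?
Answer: $-6 - \frac{120 i}{7} \approx -6.0 - 17.143 i$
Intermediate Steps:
$t{\left(Z \right)} = Z^{2} + 5 Z$
$W = - \frac{24}{7}$ ($W = 72 \left(- \frac{1}{21}\right) = - \frac{24}{7} \approx -3.4286$)
$t{\left(-3 \right)} + W \sqrt{22 - 47} = - 3 \left(5 - 3\right) - \frac{24 \sqrt{22 - 47}}{7} = \left(-3\right) 2 - \frac{24 \sqrt{-25}}{7} = -6 - \frac{24 \cdot 5 i}{7} = -6 - \frac{120 i}{7}$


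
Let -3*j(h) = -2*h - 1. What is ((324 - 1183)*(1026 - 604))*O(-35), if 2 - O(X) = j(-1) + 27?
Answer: 26824852/3 ≈ 8.9416e+6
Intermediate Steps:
j(h) = ⅓ + 2*h/3 (j(h) = -(-2*h - 1)/3 = -(-1 - 2*h)/3 = ⅓ + 2*h/3)
O(X) = -74/3 (O(X) = 2 - ((⅓ + (⅔)*(-1)) + 27) = 2 - ((⅓ - ⅔) + 27) = 2 - (-⅓ + 27) = 2 - 1*80/3 = 2 - 80/3 = -74/3)
((324 - 1183)*(1026 - 604))*O(-35) = ((324 - 1183)*(1026 - 604))*(-74/3) = -859*422*(-74/3) = -362498*(-74/3) = 26824852/3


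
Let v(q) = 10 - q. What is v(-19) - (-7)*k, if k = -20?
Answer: -111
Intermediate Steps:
v(-19) - (-7)*k = (10 - 1*(-19)) - (-7)*(-20) = (10 + 19) - 1*140 = 29 - 140 = -111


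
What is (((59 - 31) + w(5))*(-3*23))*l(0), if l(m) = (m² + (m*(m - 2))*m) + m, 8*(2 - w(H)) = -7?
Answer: 0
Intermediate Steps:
w(H) = 23/8 (w(H) = 2 - ⅛*(-7) = 2 + 7/8 = 23/8)
l(m) = m + m² + m²*(-2 + m) (l(m) = (m² + (m*(-2 + m))*m) + m = (m² + m²*(-2 + m)) + m = m + m² + m²*(-2 + m))
(((59 - 31) + w(5))*(-3*23))*l(0) = (((59 - 31) + 23/8)*(-3*23))*(0*(1 + 0² - 1*0)) = ((28 + 23/8)*(-69))*(0*(1 + 0 + 0)) = ((247/8)*(-69))*(0*1) = -17043/8*0 = 0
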